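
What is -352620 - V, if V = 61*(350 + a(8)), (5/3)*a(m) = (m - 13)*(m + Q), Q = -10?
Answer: -374336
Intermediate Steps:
a(m) = 3*(-13 + m)*(-10 + m)/5 (a(m) = 3*((m - 13)*(m - 10))/5 = 3*((-13 + m)*(-10 + m))/5 = 3*(-13 + m)*(-10 + m)/5)
V = 21716 (V = 61*(350 + (78 - 69/5*8 + (⅗)*8²)) = 61*(350 + (78 - 552/5 + (⅗)*64)) = 61*(350 + (78 - 552/5 + 192/5)) = 61*(350 + 6) = 61*356 = 21716)
-352620 - V = -352620 - 1*21716 = -352620 - 21716 = -374336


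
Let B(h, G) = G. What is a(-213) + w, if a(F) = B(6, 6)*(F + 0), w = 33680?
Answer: 32402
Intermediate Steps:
a(F) = 6*F (a(F) = 6*(F + 0) = 6*F)
a(-213) + w = 6*(-213) + 33680 = -1278 + 33680 = 32402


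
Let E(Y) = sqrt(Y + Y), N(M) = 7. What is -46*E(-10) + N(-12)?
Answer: 7 - 92*I*sqrt(5) ≈ 7.0 - 205.72*I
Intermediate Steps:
E(Y) = sqrt(2)*sqrt(Y) (E(Y) = sqrt(2*Y) = sqrt(2)*sqrt(Y))
-46*E(-10) + N(-12) = -46*sqrt(2)*sqrt(-10) + 7 = -46*sqrt(2)*I*sqrt(10) + 7 = -92*I*sqrt(5) + 7 = 7 - 92*I*sqrt(5)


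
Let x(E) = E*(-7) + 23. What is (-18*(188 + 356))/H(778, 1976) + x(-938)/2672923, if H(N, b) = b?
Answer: -297275479/60019271 ≈ -4.9530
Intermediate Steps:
x(E) = 23 - 7*E (x(E) = -7*E + 23 = 23 - 7*E)
(-18*(188 + 356))/H(778, 1976) + x(-938)/2672923 = -18*(188 + 356)/1976 + (23 - 7*(-938))/2672923 = -18*544*(1/1976) + (23 + 6566)*(1/2672923) = -9792*1/1976 + 6589*(1/2672923) = -1224/247 + 599/242993 = -297275479/60019271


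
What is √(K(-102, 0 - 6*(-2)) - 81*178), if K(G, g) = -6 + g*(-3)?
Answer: 2*I*√3615 ≈ 120.25*I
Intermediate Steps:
K(G, g) = -6 - 3*g
√(K(-102, 0 - 6*(-2)) - 81*178) = √((-6 - 3*(0 - 6*(-2))) - 81*178) = √((-6 - 3*(0 + 12)) - 14418) = √((-6 - 3*12) - 14418) = √((-6 - 36) - 14418) = √(-42 - 14418) = √(-14460) = 2*I*√3615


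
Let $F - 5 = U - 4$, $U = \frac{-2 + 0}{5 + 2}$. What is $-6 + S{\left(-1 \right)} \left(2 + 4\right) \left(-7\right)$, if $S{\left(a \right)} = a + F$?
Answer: $6$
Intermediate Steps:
$U = - \frac{2}{7} \approx -0.28571$
$F = \frac{5}{7}$ ($F = 5 - \frac{30}{7} = \frac{5}{7} \approx 0.71429$)
$S{\left(a \right)} = \frac{5}{7} + a$ ($S{\left(a \right)} = a + \frac{5}{7} = \frac{5}{7} + a$)
$-6 + S{\left(-1 \right)} \left(2 + 4\right) \left(-7\right) = -6 + \left(\frac{5}{7} - 1\right) \left(2 + 4\right) \left(-7\right) = -6 + \left(- \frac{2}{7}\right) 6 \left(-7\right) = -6 - -12 = -6 + 12 = 6$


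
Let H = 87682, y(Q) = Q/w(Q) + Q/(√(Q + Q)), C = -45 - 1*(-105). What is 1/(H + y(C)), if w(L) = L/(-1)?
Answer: 29227/2562652577 - √30/7687957731 ≈ 1.1404e-5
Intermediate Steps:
w(L) = -L (w(L) = L*(-1) = -L)
C = 60 (C = -45 + 105 = 60)
y(Q) = -1 + √2*√Q/2 (y(Q) = Q/((-Q)) + Q/(√(Q + Q)) = Q*(-1/Q) + Q/(√(2*Q)) = -1 + Q/((√2*√Q)) = -1 + Q*(√2/(2*√Q)) = -1 + √2*√Q/2)
1/(H + y(C)) = 1/(87682 + (-1 + √2*√60/2)) = 1/(87682 + (-1 + √2*(2*√15)/2)) = 1/(87682 + (-1 + √30)) = 1/(87681 + √30)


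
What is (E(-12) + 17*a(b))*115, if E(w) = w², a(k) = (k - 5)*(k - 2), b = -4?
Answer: 122130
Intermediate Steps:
a(k) = (-5 + k)*(-2 + k)
(E(-12) + 17*a(b))*115 = ((-12)² + 17*(10 + (-4)² - 7*(-4)))*115 = (144 + 17*(10 + 16 + 28))*115 = (144 + 17*54)*115 = (144 + 918)*115 = 1062*115 = 122130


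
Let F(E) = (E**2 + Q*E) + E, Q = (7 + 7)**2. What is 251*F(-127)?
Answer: -2231390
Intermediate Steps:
Q = 196 (Q = 14**2 = 196)
F(E) = E**2 + 197*E (F(E) = (E**2 + 196*E) + E = E**2 + 197*E)
251*F(-127) = 251*(-127*(197 - 127)) = 251*(-127*70) = 251*(-8890) = -2231390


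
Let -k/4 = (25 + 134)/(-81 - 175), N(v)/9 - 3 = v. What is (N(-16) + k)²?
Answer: 53714241/4096 ≈ 13114.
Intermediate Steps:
N(v) = 27 + 9*v
k = 159/64 (k = -4*(25 + 134)/(-81 - 175) = -636/(-256) = -636*(-1)/256 = -4*(-159/256) = 159/64 ≈ 2.4844)
(N(-16) + k)² = ((27 + 9*(-16)) + 159/64)² = ((27 - 144) + 159/64)² = (-117 + 159/64)² = (-7329/64)² = 53714241/4096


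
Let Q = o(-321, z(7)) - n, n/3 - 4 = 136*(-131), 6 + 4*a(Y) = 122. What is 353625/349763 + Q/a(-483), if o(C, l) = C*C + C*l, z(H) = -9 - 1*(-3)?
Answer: 55413763614/10143127 ≈ 5463.2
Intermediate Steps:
a(Y) = 29 (a(Y) = -3/2 + (¼)*122 = -3/2 + 61/2 = 29)
z(H) = -6 (z(H) = -9 + 3 = -6)
n = -53436 (n = 12 + 3*(136*(-131)) = 12 + 3*(-17816) = 12 - 53448 = -53436)
o(C, l) = C² + C*l
Q = 158403 (Q = -321*(-321 - 6) - 1*(-53436) = -321*(-327) + 53436 = 104967 + 53436 = 158403)
353625/349763 + Q/a(-483) = 353625/349763 + 158403/29 = 55413763614/10143127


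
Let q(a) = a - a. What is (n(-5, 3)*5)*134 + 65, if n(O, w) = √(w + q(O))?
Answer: 65 + 670*√3 ≈ 1225.5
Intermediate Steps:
q(a) = 0
n(O, w) = √w (n(O, w) = √(w + 0) = √w)
(n(-5, 3)*5)*134 + 65 = (√3*5)*134 + 65 = (5*√3)*134 + 65 = 670*√3 + 65 = 65 + 670*√3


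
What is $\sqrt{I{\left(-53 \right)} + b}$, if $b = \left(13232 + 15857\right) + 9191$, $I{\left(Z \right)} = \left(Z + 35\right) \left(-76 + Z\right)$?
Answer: $\sqrt{40602} \approx 201.5$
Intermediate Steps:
$I{\left(Z \right)} = \left(-76 + Z\right) \left(35 + Z\right)$ ($I{\left(Z \right)} = \left(35 + Z\right) \left(-76 + Z\right) = \left(-76 + Z\right) \left(35 + Z\right)$)
$b = 38280$ ($b = 29089 + 9191 = 38280$)
$\sqrt{I{\left(-53 \right)} + b} = \sqrt{\left(-2660 + \left(-53\right)^{2} - -2173\right) + 38280} = \sqrt{\left(-2660 + 2809 + 2173\right) + 38280} = \sqrt{2322 + 38280} = \sqrt{40602}$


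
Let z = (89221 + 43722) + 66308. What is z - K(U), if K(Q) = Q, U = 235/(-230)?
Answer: 9165593/46 ≈ 1.9925e+5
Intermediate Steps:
U = -47/46 (U = 235*(-1/230) = -47/46 ≈ -1.0217)
z = 199251 (z = 132943 + 66308 = 199251)
z - K(U) = 199251 - 1*(-47/46) = 199251 + 47/46 = 9165593/46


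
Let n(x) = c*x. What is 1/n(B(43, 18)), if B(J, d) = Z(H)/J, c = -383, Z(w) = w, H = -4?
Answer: 43/1532 ≈ 0.028068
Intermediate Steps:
B(J, d) = -4/J
n(x) = -383*x
1/n(B(43, 18)) = 1/(-(-1532)/43) = 1/(-383*(-4/43)) = 1/(1532/43) = 43/1532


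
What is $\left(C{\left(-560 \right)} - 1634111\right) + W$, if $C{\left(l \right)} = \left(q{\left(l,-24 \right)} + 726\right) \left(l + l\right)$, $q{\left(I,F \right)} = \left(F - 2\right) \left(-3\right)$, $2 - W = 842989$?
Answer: $-3377578$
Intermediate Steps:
$W = -842987$ ($W = 2 - 842989 = -842987$)
$q{\left(I,F \right)} = 6 - 3 F$ ($q{\left(I,F \right)} = \left(-2 + F\right) \left(-3\right) = 6 - 3 F$)
$C{\left(l \right)} = 1608 l$ ($C{\left(l \right)} = \left(\left(6 - -72\right) + 726\right) \left(l + l\right) = \left(\left(6 + 72\right) + 726\right) 2 l = \left(78 + 726\right) 2 l = 804 \cdot 2 l = 1608 l$)
$\left(C{\left(-560 \right)} - 1634111\right) + W = \left(1608 \left(-560\right) - 1634111\right) - 842987 = \left(-900480 - 1634111\right) - 842987 = -2534591 - 842987 = -3377578$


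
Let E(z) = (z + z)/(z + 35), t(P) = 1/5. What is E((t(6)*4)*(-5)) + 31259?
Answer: 969021/31 ≈ 31259.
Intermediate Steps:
t(P) = ⅕
E(z) = 2*z/(35 + z) (E(z) = (2*z)/(35 + z) = 2*z/(35 + z))
E((t(6)*4)*(-5)) + 31259 = 2*(((⅕)*4)*(-5))/(35 + ((⅕)*4)*(-5)) + 31259 = 2*((⅘)*(-5))/(35 + (⅘)*(-5)) + 31259 = 2*(-4)/(35 - 4) + 31259 = 2*(-4)/31 + 31259 = 2*(-4)*(1/31) + 31259 = -8/31 + 31259 = 969021/31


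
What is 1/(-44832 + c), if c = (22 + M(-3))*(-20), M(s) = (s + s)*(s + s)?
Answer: -1/45992 ≈ -2.1743e-5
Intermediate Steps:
M(s) = 4*s² (M(s) = (2*s)*(2*s) = 4*s²)
c = -1160 (c = (22 + 4*(-3)²)*(-20) = (22 + 4*9)*(-20) = (22 + 36)*(-20) = 58*(-20) = -1160)
1/(-44832 + c) = 1/(-44832 - 1160) = 1/(-45992) = -1/45992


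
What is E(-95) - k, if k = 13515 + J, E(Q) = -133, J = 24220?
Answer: -37868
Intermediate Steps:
k = 37735 (k = 13515 + 24220 = 37735)
E(-95) - k = -133 - 1*37735 = -133 - 37735 = -37868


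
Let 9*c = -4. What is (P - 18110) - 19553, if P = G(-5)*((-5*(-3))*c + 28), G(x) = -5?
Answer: -113309/3 ≈ -37770.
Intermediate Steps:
c = -4/9 (c = (1/9)*(-4) = -4/9 ≈ -0.44444)
P = -320/3 (P = -5*(-5*(-3)*(-4/9) + 28) = -5*(15*(-4/9) + 28) = -5*(-20/3 + 28) = -5*64/3 = -320/3 ≈ -106.67)
(P - 18110) - 19553 = (-320/3 - 18110) - 19553 = -54650/3 - 19553 = -113309/3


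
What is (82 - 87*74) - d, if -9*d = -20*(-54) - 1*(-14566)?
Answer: -41558/9 ≈ -4617.6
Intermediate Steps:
d = -15646/9 (d = -(-20*(-54) - 1*(-14566))/9 = -(1080 + 14566)/9 = -1/9*15646 = -15646/9 ≈ -1738.4)
(82 - 87*74) - d = (82 - 87*74) - 1*(-15646/9) = (82 - 6438) + 15646/9 = -6356 + 15646/9 = -41558/9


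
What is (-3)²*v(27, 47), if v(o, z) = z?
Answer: 423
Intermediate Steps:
(-3)²*v(27, 47) = (-3)²*47 = 9*47 = 423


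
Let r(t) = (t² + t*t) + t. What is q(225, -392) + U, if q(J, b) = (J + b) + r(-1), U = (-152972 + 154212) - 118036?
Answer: -116962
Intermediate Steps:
U = -116796 (U = 1240 - 118036 = -116796)
r(t) = t + 2*t² (r(t) = (t² + t²) + t = 2*t² + t = t + 2*t²)
q(J, b) = 1 + J + b (q(J, b) = (J + b) - (1 + 2*(-1)) = (J + b) - (1 - 2) = (J + b) - 1*(-1) = (J + b) + 1 = 1 + J + b)
q(225, -392) + U = (1 + 225 - 392) - 116796 = -166 - 116796 = -116962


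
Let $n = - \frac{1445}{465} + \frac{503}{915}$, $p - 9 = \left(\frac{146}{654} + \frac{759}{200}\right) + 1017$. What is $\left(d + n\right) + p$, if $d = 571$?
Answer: $\frac{197683840643}{123671400} \approx 1598.5$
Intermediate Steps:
$p = \frac{67363193}{65400}$ ($p = 9 + \left(\left(\frac{146}{654} + \frac{759}{200}\right) + 1017\right) = 9 + \left(\left(146 \cdot \frac{1}{654} + 759 \cdot \frac{1}{200}\right) + 1017\right) = 9 + \left(\left(\frac{73}{327} + \frac{759}{200}\right) + 1017\right) = 9 + \left(\frac{262793}{65400} + 1017\right) = 9 + \frac{66774593}{65400} = \frac{67363193}{65400} \approx 1030.0$)
$n = - \frac{24184}{9455}$ ($n = \left(-1445\right) \frac{1}{465} + 503 \cdot \frac{1}{915} = - \frac{289}{93} + \frac{503}{915} = - \frac{24184}{9455} \approx -2.5578$)
$\left(d + n\right) + p = \left(571 - \frac{24184}{9455}\right) + \frac{67363193}{65400} = \frac{5374621}{9455} + \frac{67363193}{65400} = \frac{197683840643}{123671400}$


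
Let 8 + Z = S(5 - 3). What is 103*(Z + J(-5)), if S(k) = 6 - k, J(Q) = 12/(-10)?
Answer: -2678/5 ≈ -535.60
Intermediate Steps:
J(Q) = -6/5 (J(Q) = 12*(-⅒) = -6/5)
Z = -4 (Z = -8 + (6 - (5 - 3)) = -8 + (6 - 1*2) = -8 + (6 - 2) = -8 + 4 = -4)
103*(Z + J(-5)) = 103*(-4 - 6/5) = 103*(-26/5) = -2678/5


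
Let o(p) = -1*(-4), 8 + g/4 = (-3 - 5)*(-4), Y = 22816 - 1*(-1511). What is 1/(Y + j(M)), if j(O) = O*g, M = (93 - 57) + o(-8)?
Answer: 1/28167 ≈ 3.5503e-5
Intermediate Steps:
Y = 24327 (Y = 22816 + 1511 = 24327)
g = 96 (g = -32 + 4*((-3 - 5)*(-4)) = -32 + 4*(-8*(-4)) = -32 + 4*32 = -32 + 128 = 96)
o(p) = 4
M = 40 (M = (93 - 57) + 4 = 36 + 4 = 40)
j(O) = 96*O (j(O) = O*96 = 96*O)
1/(Y + j(M)) = 1/(24327 + 96*40) = 1/(24327 + 3840) = 1/28167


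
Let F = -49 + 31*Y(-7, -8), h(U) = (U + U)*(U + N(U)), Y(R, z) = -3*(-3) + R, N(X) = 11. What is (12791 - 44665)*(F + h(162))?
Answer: -1787015810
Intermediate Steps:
Y(R, z) = 9 + R
h(U) = 2*U*(11 + U) (h(U) = (U + U)*(U + 11) = (2*U)*(11 + U) = 2*U*(11 + U))
F = 13 (F = -49 + 31*(9 - 7) = -49 + 31*2 = -49 + 62 = 13)
(12791 - 44665)*(F + h(162)) = (12791 - 44665)*(13 + 2*162*(11 + 162)) = -31874*(13 + 2*162*173) = -31874*(13 + 56052) = -31874*56065 = -1787015810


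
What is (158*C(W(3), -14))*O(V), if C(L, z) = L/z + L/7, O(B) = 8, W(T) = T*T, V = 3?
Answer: 5688/7 ≈ 812.57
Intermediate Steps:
W(T) = T²
C(L, z) = L/7 + L/z (C(L, z) = L/z + L*(⅐) = L/z + L/7 = L/7 + L/z)
(158*C(W(3), -14))*O(V) = (158*((⅐)*3² + 3²/(-14)))*8 = (158*((⅐)*9 + 9*(-1/14)))*8 = (158*(9/7 - 9/14))*8 = (158*(9/14))*8 = (711/7)*8 = 5688/7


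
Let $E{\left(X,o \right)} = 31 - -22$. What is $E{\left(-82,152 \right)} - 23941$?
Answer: $-23888$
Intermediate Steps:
$E{\left(X,o \right)} = 53$ ($E{\left(X,o \right)} = 31 + 22 = 53$)
$E{\left(-82,152 \right)} - 23941 = 53 - 23941 = -23888$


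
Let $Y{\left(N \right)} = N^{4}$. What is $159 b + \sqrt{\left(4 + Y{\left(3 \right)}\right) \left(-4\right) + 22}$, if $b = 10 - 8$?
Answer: $318 + i \sqrt{318} \approx 318.0 + 17.833 i$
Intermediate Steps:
$b = 2$
$159 b + \sqrt{\left(4 + Y{\left(3 \right)}\right) \left(-4\right) + 22} = 159 \cdot 2 + \sqrt{\left(4 + 3^{4}\right) \left(-4\right) + 22} = 318 + \sqrt{\left(4 + 81\right) \left(-4\right) + 22} = 318 + \sqrt{85 \left(-4\right) + 22} = 318 + \sqrt{-340 + 22} = 318 + \sqrt{-318} = 318 + i \sqrt{318}$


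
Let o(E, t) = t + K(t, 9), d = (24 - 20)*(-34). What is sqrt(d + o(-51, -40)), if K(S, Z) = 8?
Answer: 2*I*sqrt(42) ≈ 12.961*I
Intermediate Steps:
d = -136 (d = 4*(-34) = -136)
o(E, t) = 8 + t (o(E, t) = t + 8 = 8 + t)
sqrt(d + o(-51, -40)) = sqrt(-136 + (8 - 40)) = sqrt(-136 - 32) = sqrt(-168) = 2*I*sqrt(42)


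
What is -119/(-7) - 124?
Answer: -107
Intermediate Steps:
-119/(-7) - 124 = -119*(-⅐) - 124 = 17 - 124 = -107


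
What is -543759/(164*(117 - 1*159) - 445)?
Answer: 543759/7333 ≈ 74.152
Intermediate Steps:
-543759/(164*(117 - 1*159) - 445) = -543759/(164*(117 - 159) - 445) = -543759/(164*(-42) - 445) = -543759/(-6888 - 445) = -543759/(-7333) = -543759*(-1/7333) = 543759/7333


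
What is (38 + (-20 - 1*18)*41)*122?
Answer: -185440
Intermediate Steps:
(38 + (-20 - 1*18)*41)*122 = (38 + (-20 - 18)*41)*122 = (38 - 38*41)*122 = (38 - 1558)*122 = -1520*122 = -185440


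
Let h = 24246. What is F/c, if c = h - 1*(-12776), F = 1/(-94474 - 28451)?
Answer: -1/4550929350 ≈ -2.1974e-10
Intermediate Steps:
F = -1/122925 (F = 1/(-122925) = -1/122925 ≈ -8.1350e-6)
c = 37022 (c = 24246 - 1*(-12776) = 24246 + 12776 = 37022)
F/c = -1/122925/37022 = -1/122925*1/37022 = -1/4550929350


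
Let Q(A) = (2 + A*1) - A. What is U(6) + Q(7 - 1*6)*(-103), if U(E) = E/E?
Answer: -205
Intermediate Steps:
U(E) = 1
Q(A) = 2 (Q(A) = (2 + A) - A = 2)
U(6) + Q(7 - 1*6)*(-103) = 1 + 2*(-103) = 1 - 206 = -205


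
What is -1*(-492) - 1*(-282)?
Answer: 774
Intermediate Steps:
-1*(-492) - 1*(-282) = 492 + 282 = 774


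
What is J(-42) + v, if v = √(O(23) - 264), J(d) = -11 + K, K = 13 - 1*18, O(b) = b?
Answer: -16 + I*√241 ≈ -16.0 + 15.524*I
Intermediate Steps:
K = -5 (K = 13 - 18 = -5)
J(d) = -16 (J(d) = -11 - 5 = -16)
v = I*√241 (v = √(23 - 264) = √(-241) = I*√241 ≈ 15.524*I)
J(-42) + v = -16 + I*√241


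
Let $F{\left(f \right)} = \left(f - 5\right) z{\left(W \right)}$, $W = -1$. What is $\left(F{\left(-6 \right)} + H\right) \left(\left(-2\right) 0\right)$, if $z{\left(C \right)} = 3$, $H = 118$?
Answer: $0$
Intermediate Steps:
$F{\left(f \right)} = -15 + 3 f$ ($F{\left(f \right)} = \left(f - 5\right) 3 = \left(-5 + f\right) 3 = -15 + 3 f$)
$\left(F{\left(-6 \right)} + H\right) \left(\left(-2\right) 0\right) = \left(\left(-15 + 3 \left(-6\right)\right) + 118\right) \left(\left(-2\right) 0\right) = \left(\left(-15 - 18\right) + 118\right) 0 = \left(-33 + 118\right) 0 = 85 \cdot 0 = 0$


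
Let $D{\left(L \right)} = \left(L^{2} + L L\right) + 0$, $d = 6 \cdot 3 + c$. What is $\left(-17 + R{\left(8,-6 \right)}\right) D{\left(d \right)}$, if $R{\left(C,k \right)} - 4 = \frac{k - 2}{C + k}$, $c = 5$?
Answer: $-17986$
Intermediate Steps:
$R{\left(C,k \right)} = 4 + \frac{-2 + k}{C + k}$ ($R{\left(C,k \right)} = 4 + \frac{k - 2}{C + k} = 4 + \frac{-2 + k}{C + k}$)
$d = 23$ ($d = 6 \cdot 3 + 5 = 18 + 5 = 23$)
$D{\left(L \right)} = 2 L^{2}$ ($D{\left(L \right)} = \left(L^{2} + L^{2}\right) + 0 = 2 L^{2} + 0 = 2 L^{2}$)
$\left(-17 + R{\left(8,-6 \right)}\right) D{\left(d \right)} = \left(-17 + \frac{-2 + 4 \cdot 8 + 5 \left(-6\right)}{8 - 6}\right) 2 \cdot 23^{2} = \left(-17 + \frac{-2 + 32 - 30}{2}\right) 2 \cdot 529 = \left(-17 + \frac{1}{2} \cdot 0\right) 1058 = \left(-17 + 0\right) 1058 = \left(-17\right) 1058 = -17986$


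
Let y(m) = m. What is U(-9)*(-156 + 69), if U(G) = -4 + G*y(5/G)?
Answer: -87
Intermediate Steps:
U(G) = 1 (U(G) = -4 + G*(5/G) = -4 + 5 = 1)
U(-9)*(-156 + 69) = 1*(-156 + 69) = 1*(-87) = -87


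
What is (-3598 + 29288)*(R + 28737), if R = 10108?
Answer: 997928050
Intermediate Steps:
(-3598 + 29288)*(R + 28737) = (-3598 + 29288)*(10108 + 28737) = 25690*38845 = 997928050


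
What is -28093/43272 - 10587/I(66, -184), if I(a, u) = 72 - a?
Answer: -76381537/43272 ≈ -1765.1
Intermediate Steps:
-28093/43272 - 10587/I(66, -184) = -28093/43272 - 10587/(72 - 1*66) = -28093*1/43272 - 10587/(72 - 66) = -28093/43272 - 10587/6 = -28093/43272 - 10587*1/6 = -28093/43272 - 3529/2 = -76381537/43272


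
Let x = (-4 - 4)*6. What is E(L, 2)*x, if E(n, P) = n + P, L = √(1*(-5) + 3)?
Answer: -96 - 48*I*√2 ≈ -96.0 - 67.882*I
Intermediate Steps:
L = I*√2 (L = √(-5 + 3) = √(-2) = I*√2 ≈ 1.4142*I)
E(n, P) = P + n
x = -48 (x = -8*6 = -48)
E(L, 2)*x = (2 + I*√2)*(-48) = -96 - 48*I*√2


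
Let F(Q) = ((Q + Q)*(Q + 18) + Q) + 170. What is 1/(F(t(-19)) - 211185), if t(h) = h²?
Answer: 1/62984 ≈ 1.5877e-5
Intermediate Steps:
F(Q) = 170 + Q + 2*Q*(18 + Q) (F(Q) = ((2*Q)*(18 + Q) + Q) + 170 = (2*Q*(18 + Q) + Q) + 170 = (Q + 2*Q*(18 + Q)) + 170 = 170 + Q + 2*Q*(18 + Q))
1/(F(t(-19)) - 211185) = 1/((170 + 2*((-19)²)² + 37*(-19)²) - 211185) = 1/((170 + 2*361² + 37*361) - 211185) = 1/((170 + 2*130321 + 13357) - 211185) = 1/((170 + 260642 + 13357) - 211185) = 1/(274169 - 211185) = 1/62984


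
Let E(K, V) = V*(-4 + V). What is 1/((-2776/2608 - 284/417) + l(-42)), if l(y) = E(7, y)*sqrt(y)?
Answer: -32256725586/2897149144044793801 - 35703799267248*I*sqrt(42)/2897149144044793801 ≈ -1.1134e-8 - 7.9867e-5*I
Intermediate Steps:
l(y) = y**(3/2)*(-4 + y) (l(y) = (y*(-4 + y))*sqrt(y) = y**(3/2)*(-4 + y))
1/((-2776/2608 - 284/417) + l(-42)) = 1/((-2776/2608 - 284/417) + (-42)**(3/2)*(-4 - 42)) = 1/((-2776*1/2608 - 284*1/417) - 42*I*sqrt(42)*(-46)) = 1/((-347/326 - 284/417) + 1932*I*sqrt(42)) = 1/(-237283/135942 + 1932*I*sqrt(42))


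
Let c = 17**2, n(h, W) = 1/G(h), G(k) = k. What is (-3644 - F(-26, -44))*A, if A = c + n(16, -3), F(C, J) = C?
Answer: -8366625/8 ≈ -1.0458e+6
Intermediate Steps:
n(h, W) = 1/h
c = 289
A = 4625/16 (A = 289 + 1/16 = 4625/16 ≈ 289.06)
(-3644 - F(-26, -44))*A = (-3644 - 1*(-26))*(4625/16) = (-3644 + 26)*(4625/16) = -3618*4625/16 = -8366625/8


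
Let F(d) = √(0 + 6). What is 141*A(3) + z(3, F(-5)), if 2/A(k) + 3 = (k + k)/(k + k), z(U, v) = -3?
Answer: -144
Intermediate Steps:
F(d) = √6
A(k) = -1 (A(k) = 2/(-3 + (k + k)/(k + k)) = 2/(-3 + (2*k)/((2*k))) = 2/(-3 + (2*k)*(1/(2*k))) = 2/(-3 + 1) = 2/(-2) = 2*(-½) = -1)
141*A(3) + z(3, F(-5)) = 141*(-1) - 3 = -141 - 3 = -144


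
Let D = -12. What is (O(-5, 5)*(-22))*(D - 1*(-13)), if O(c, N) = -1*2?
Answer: 44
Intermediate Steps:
O(c, N) = -2
(O(-5, 5)*(-22))*(D - 1*(-13)) = (-2*(-22))*(-12 - 1*(-13)) = 44*(-12 + 13) = 44*1 = 44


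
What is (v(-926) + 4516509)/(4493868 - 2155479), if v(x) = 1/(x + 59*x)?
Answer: 250937240039/129920892840 ≈ 1.9315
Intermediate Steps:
v(x) = 1/(60*x)
(v(-926) + 4516509)/(4493868 - 2155479) = ((1/60)/(-926) + 4516509)/(4493868 - 2155479) = ((1/60)*(-1/926) + 4516509)/2338389 = (-1/55560 + 4516509)*(1/2338389) = (250937240039/55560)*(1/2338389) = 250937240039/129920892840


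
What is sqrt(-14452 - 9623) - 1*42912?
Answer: -42912 + 15*I*sqrt(107) ≈ -42912.0 + 155.16*I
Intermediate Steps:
sqrt(-14452 - 9623) - 1*42912 = sqrt(-24075) - 42912 = 15*I*sqrt(107) - 42912 = -42912 + 15*I*sqrt(107)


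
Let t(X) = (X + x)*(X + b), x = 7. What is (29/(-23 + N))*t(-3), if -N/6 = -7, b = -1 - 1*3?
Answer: -812/19 ≈ -42.737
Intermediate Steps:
b = -4 (b = -1 - 3 = -4)
N = 42 (N = -6*(-7) = 42)
t(X) = (-4 + X)*(7 + X) (t(X) = (X + 7)*(X - 4) = (7 + X)*(-4 + X) = (-4 + X)*(7 + X))
(29/(-23 + N))*t(-3) = (29/(-23 + 42))*(-28 + (-3)² + 3*(-3)) = (29/19)*(-28 + 9 - 9) = ((1/19)*29)*(-28) = (29/19)*(-28) = -812/19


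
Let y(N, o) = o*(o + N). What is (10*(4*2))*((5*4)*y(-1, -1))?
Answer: 3200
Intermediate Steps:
y(N, o) = o*(N + o)
(10*(4*2))*((5*4)*y(-1, -1)) = (10*(4*2))*((5*4)*(-(-1 - 1))) = (10*8)*(20*(-1*(-2))) = 80*(20*2) = 80*40 = 3200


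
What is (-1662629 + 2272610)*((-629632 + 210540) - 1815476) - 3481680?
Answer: -1363047504888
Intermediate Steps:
(-1662629 + 2272610)*((-629632 + 210540) - 1815476) - 3481680 = 609981*(-419092 - 1815476) - 3481680 = 609981*(-2234568) - 3481680 = -1363044023208 - 3481680 = -1363047504888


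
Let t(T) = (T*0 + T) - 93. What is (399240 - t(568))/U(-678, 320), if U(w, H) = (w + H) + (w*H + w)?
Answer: -398765/217996 ≈ -1.8292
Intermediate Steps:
U(w, H) = H + 2*w + H*w (U(w, H) = (H + w) + (H*w + w) = (H + w) + (w + H*w) = H + 2*w + H*w)
t(T) = -93 + T (t(T) = (0 + T) - 93 = T - 93 = -93 + T)
(399240 - t(568))/U(-678, 320) = (399240 - (-93 + 568))/(320 + 2*(-678) + 320*(-678)) = (399240 - 1*475)/(320 - 1356 - 216960) = (399240 - 475)/(-217996) = 398765*(-1/217996) = -398765/217996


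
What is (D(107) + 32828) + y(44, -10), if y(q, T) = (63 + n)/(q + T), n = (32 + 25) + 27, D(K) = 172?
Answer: 1122147/34 ≈ 33004.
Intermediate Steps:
n = 84 (n = 57 + 27 = 84)
y(q, T) = 147/(T + q) (y(q, T) = (63 + 84)/(q + T) = 147/(T + q))
(D(107) + 32828) + y(44, -10) = (172 + 32828) + 147/(-10 + 44) = 33000 + 147/34 = 1122147/34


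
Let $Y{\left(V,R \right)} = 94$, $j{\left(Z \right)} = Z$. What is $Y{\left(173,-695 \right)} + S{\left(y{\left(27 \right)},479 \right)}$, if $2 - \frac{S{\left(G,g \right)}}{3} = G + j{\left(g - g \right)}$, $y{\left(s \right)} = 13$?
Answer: $61$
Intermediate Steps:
$S{\left(G,g \right)} = 6 - 3 G$ ($S{\left(G,g \right)} = 6 - 3 \left(G + \left(g - g\right)\right) = 6 - 3 \left(G + 0\right) = 6 - 3 G$)
$Y{\left(173,-695 \right)} + S{\left(y{\left(27 \right)},479 \right)} = 94 + \left(6 - 39\right) = 94 - 33 = 61$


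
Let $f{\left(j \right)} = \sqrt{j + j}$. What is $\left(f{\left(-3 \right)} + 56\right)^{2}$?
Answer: $\left(56 + i \sqrt{6}\right)^{2} \approx 3130.0 + 274.34 i$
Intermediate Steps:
$f{\left(j \right)} = \sqrt{2} \sqrt{j}$ ($f{\left(j \right)} = \sqrt{2 j} = \sqrt{2} \sqrt{j}$)
$\left(f{\left(-3 \right)} + 56\right)^{2} = \left(\sqrt{2} \sqrt{-3} + 56\right)^{2} = \left(\sqrt{2} i \sqrt{3} + 56\right)^{2} = \left(i \sqrt{6} + 56\right)^{2} = \left(56 + i \sqrt{6}\right)^{2}$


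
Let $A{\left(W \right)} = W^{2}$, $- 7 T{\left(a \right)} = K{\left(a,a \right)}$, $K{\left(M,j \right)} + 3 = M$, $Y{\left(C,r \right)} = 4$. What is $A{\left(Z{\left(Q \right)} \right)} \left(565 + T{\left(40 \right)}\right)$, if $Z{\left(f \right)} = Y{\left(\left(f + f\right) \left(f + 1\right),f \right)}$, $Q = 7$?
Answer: $\frac{62688}{7} \approx 8955.4$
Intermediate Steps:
$K{\left(M,j \right)} = -3 + M$
$T{\left(a \right)} = \frac{3}{7} - \frac{a}{7}$ ($T{\left(a \right)} = - \frac{-3 + a}{7} = \frac{3}{7} - \frac{a}{7}$)
$Z{\left(f \right)} = 4$
$A{\left(Z{\left(Q \right)} \right)} \left(565 + T{\left(40 \right)}\right) = 4^{2} \left(565 + \left(\frac{3}{7} - \frac{40}{7}\right)\right) = 16 \left(565 + \left(\frac{3}{7} - \frac{40}{7}\right)\right) = 16 \left(565 - \frac{37}{7}\right) = 16 \cdot \frac{3918}{7} = \frac{62688}{7}$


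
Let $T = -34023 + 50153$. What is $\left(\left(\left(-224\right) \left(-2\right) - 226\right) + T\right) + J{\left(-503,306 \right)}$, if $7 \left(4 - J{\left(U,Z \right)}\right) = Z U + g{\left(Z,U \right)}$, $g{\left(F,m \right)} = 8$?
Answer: $\frac{268402}{7} \approx 38343.0$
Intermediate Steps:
$T = 16130$
$J{\left(U,Z \right)} = \frac{20}{7} - \frac{U Z}{7}$ ($J{\left(U,Z \right)} = 4 - \frac{Z U + 8}{7} = 4 - \frac{U Z + 8}{7} = 4 - \frac{8 + U Z}{7} = 4 - \left(\frac{8}{7} + \frac{U Z}{7}\right) = \frac{20}{7} - \frac{U Z}{7}$)
$\left(\left(\left(-224\right) \left(-2\right) - 226\right) + T\right) + J{\left(-503,306 \right)} = \left(\left(\left(-224\right) \left(-2\right) - 226\right) + 16130\right) - \left(- \frac{20}{7} - \frac{153918}{7}\right) = \left(\left(448 - 226\right) + 16130\right) + \left(\frac{20}{7} + \frac{153918}{7}\right) = \left(222 + 16130\right) + \frac{153938}{7} = 16352 + \frac{153938}{7} = \frac{268402}{7}$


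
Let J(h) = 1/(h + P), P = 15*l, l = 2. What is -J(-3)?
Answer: -1/27 ≈ -0.037037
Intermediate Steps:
P = 30 (P = 15*2 = 30)
J(h) = 1/(30 + h) (J(h) = 1/(h + 30) = 1/(30 + h))
-J(-3) = -1/(30 - 3) = -1/27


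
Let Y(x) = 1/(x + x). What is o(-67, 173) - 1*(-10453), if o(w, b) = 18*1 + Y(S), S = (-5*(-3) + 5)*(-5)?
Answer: 2094199/200 ≈ 10471.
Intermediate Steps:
S = -100 (S = (15 + 5)*(-5) = 20*(-5) = -100)
Y(x) = 1/(2*x)
o(w, b) = 3599/200 (o(w, b) = 18*1 + (1/2)/(-100) = 18 + (1/2)*(-1/100) = 18 - 1/200 = 3599/200)
o(-67, 173) - 1*(-10453) = 3599/200 - 1*(-10453) = 3599/200 + 10453 = 2094199/200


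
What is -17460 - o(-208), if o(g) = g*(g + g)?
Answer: -103988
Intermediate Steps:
o(g) = 2*g² (o(g) = g*(2*g) = 2*g²)
-17460 - o(-208) = -17460 - 2*(-208)² = -17460 - 2*43264 = -17460 - 1*86528 = -17460 - 86528 = -103988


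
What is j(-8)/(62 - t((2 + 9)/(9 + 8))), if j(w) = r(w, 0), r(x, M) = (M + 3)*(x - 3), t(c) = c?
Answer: -561/1043 ≈ -0.53787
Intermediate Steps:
r(x, M) = (-3 + x)*(3 + M) (r(x, M) = (3 + M)*(-3 + x) = (-3 + x)*(3 + M))
j(w) = -9 + 3*w (j(w) = -9 - 3*0 + 3*w + 0*w = -9 + 0 + 3*w + 0 = -9 + 3*w)
j(-8)/(62 - t((2 + 9)/(9 + 8))) = (-9 + 3*(-8))/(62 - (2 + 9)/(9 + 8)) = (-9 - 24)/(62 - 11/17) = -33/(62 - 11/17) = -33/(1043/17) = (17/1043)*(-33) = -561/1043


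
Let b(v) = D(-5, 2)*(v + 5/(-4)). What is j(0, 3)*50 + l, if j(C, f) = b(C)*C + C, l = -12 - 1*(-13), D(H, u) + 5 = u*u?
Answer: 1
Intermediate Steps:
D(H, u) = -5 + u**2 (D(H, u) = -5 + u*u = -5 + u**2)
l = 1 (l = -12 + 13 = 1)
b(v) = 5/4 - v (b(v) = (-5 + 2**2)*(v + 5/(-4)) = (-5 + 4)*(v + 5*(-1/4)) = -(v - 5/4) = -(-5/4 + v) = 5/4 - v)
j(C, f) = C + C*(5/4 - C) (j(C, f) = (5/4 - C)*C + C = C*(5/4 - C) + C = C + C*(5/4 - C))
j(0, 3)*50 + l = ((1/4)*0*(9 - 4*0))*50 + 1 = ((1/4)*0*(9 + 0))*50 + 1 = ((1/4)*0*9)*50 + 1 = 0*50 + 1 = 0 + 1 = 1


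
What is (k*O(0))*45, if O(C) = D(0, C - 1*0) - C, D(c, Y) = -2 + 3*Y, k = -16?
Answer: 1440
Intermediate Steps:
O(C) = -2 + 2*C (O(C) = (-2 + 3*(C - 1*0)) - C = (-2 + 3*(C + 0)) - C = (-2 + 3*C) - C = -2 + 2*C)
(k*O(0))*45 = -16*(-2 + 2*0)*45 = -16*(-2 + 0)*45 = -16*(-2)*45 = 32*45 = 1440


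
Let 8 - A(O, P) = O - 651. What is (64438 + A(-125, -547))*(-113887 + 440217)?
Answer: 21283895260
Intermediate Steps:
A(O, P) = 659 - O (A(O, P) = 8 - (O - 651) = 8 - (-651 + O) = 8 + (651 - O) = 659 - O)
(64438 + A(-125, -547))*(-113887 + 440217) = (64438 + (659 - 1*(-125)))*(-113887 + 440217) = (64438 + (659 + 125))*326330 = (64438 + 784)*326330 = 65222*326330 = 21283895260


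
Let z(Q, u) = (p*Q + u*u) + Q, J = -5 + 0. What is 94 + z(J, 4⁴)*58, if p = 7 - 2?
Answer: 3799442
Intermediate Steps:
p = 5
J = -5
z(Q, u) = u² + 6*Q (z(Q, u) = (5*Q + u*u) + Q = (5*Q + u²) + Q = (u² + 5*Q) + Q = u² + 6*Q)
94 + z(J, 4⁴)*58 = 94 + ((4⁴)² + 6*(-5))*58 = 94 + (256² - 30)*58 = 94 + (65536 - 30)*58 = 94 + 65506*58 = 94 + 3799348 = 3799442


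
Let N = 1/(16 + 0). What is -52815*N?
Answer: -52815/16 ≈ -3300.9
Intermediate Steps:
N = 1/16 ≈ 0.062500
-52815*N = -52815*1/16 = -52815/16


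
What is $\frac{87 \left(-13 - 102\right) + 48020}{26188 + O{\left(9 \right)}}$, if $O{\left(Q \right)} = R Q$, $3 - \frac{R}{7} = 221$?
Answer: $\frac{38015}{12454} \approx 3.0524$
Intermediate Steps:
$R = -1526$ ($R = 21 - 1547 = -1526$)
$O{\left(Q \right)} = - 1526 Q$
$\frac{87 \left(-13 - 102\right) + 48020}{26188 + O{\left(9 \right)}} = \frac{87 \left(-13 - 102\right) + 48020}{26188 - 13734} = \frac{87 \left(-115\right) + 48020}{26188 - 13734} = \frac{-10005 + 48020}{12454} = 38015 \cdot \frac{1}{12454} = \frac{38015}{12454}$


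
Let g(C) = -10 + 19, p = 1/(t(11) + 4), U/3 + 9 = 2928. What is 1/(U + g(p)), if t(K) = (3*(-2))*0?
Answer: 1/8766 ≈ 0.00011408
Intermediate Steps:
t(K) = 0 (t(K) = -6*0 = 0)
U = 8757 (U = -27 + 3*2928 = -27 + 8784 = 8757)
p = ¼ (p = 1/(0 + 4) = 1/4 = ¼ ≈ 0.25000)
g(C) = 9
1/(U + g(p)) = 1/(8757 + 9) = 1/8766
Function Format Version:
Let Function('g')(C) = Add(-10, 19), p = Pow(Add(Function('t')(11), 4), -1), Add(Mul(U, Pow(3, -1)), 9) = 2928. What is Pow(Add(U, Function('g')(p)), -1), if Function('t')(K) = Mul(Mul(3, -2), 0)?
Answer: Rational(1, 8766) ≈ 0.00011408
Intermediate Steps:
Function('t')(K) = 0 (Function('t')(K) = Mul(-6, 0) = 0)
U = 8757 (U = Add(-27, Mul(3, 2928)) = Add(-27, 8784) = 8757)
p = Rational(1, 4) (p = Pow(Add(0, 4), -1) = Pow(4, -1) = Rational(1, 4) ≈ 0.25000)
Function('g')(C) = 9
Pow(Add(U, Function('g')(p)), -1) = Pow(Add(8757, 9), -1) = Pow(8766, -1) = Rational(1, 8766)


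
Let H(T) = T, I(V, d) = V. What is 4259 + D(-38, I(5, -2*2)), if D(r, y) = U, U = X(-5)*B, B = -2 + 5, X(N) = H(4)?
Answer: 4271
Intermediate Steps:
X(N) = 4
B = 3
U = 12 (U = 4*3 = 12)
D(r, y) = 12
4259 + D(-38, I(5, -2*2)) = 4259 + 12 = 4271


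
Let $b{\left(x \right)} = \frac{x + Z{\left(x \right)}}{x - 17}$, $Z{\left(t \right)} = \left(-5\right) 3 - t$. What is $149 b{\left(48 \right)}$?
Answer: $- \frac{2235}{31} \approx -72.097$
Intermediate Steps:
$Z{\left(t \right)} = -15 - t$
$b{\left(x \right)} = - \frac{15}{-17 + x}$ ($b{\left(x \right)} = \frac{x - \left(15 + x\right)}{x - 17} = - \frac{15}{-17 + x}$)
$149 b{\left(48 \right)} = 149 \left(- \frac{15}{-17 + 48}\right) = 149 \left(- \frac{15}{31}\right) = - \frac{2235}{31}$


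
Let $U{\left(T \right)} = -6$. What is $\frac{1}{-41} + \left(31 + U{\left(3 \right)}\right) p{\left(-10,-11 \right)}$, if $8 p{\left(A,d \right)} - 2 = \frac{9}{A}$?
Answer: $\frac{2239}{656} \approx 3.4131$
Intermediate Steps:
$p{\left(A,d \right)} = \frac{1}{4} + \frac{9}{8 A}$ ($p{\left(A,d \right)} = \frac{1}{4} + \frac{9 \frac{1}{A}}{8} = \frac{1}{4} + \frac{9}{8 A}$)
$\frac{1}{-41} + \left(31 + U{\left(3 \right)}\right) p{\left(-10,-11 \right)} = \frac{1}{-41} + \left(31 - 6\right) \frac{9 + 2 \left(-10\right)}{8 \left(-10\right)} = - \frac{1}{41} + 25 \cdot \frac{1}{8} \left(- \frac{1}{10}\right) \left(9 - 20\right) = - \frac{1}{41} + 25 \cdot \frac{1}{8} \left(- \frac{1}{10}\right) \left(-11\right) = - \frac{1}{41} + 25 \cdot \frac{11}{80} = - \frac{1}{41} + \frac{55}{16} = \frac{2239}{656}$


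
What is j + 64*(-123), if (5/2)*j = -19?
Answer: -39398/5 ≈ -7879.6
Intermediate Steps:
j = -38/5 (j = (⅖)*(-19) = -38/5 ≈ -7.6000)
j + 64*(-123) = -38/5 + 64*(-123) = -38/5 - 7872 = -39398/5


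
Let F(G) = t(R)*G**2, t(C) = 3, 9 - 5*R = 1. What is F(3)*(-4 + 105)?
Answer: 2727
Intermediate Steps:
R = 8/5 (R = 9/5 - 1/5*1 = 9/5 - 1/5 = 8/5 ≈ 1.6000)
F(G) = 3*G**2
F(3)*(-4 + 105) = (3*3**2)*(-4 + 105) = (3*9)*101 = 27*101 = 2727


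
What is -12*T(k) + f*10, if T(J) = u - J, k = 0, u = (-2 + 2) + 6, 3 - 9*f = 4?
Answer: -658/9 ≈ -73.111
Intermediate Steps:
f = -1/9 (f = 1/3 - 1/9*4 = 1/3 - 4/9 = -1/9 ≈ -0.11111)
u = 6 (u = 0 + 6 = 6)
T(J) = 6 - J
-12*T(k) + f*10 = -12*(6 - 1*0) - 1/9*10 = -12*(6 + 0) - 10/9 = -12*6 - 10/9 = -72 - 10/9 = -658/9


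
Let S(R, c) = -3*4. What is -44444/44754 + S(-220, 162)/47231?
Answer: -1049835806/1056888087 ≈ -0.99333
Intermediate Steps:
S(R, c) = -12
-44444/44754 + S(-220, 162)/47231 = -44444/44754 - 12/47231 = -44444*1/44754 - 12*1/47231 = -22222/22377 - 12/47231 = -1049835806/1056888087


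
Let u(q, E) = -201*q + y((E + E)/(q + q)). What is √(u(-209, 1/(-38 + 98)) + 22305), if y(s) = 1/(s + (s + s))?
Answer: √60134 ≈ 245.22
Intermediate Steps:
y(s) = 1/(3*s) (y(s) = 1/(s + 2*s) = 1/(3*s))
u(q, E) = -201*q + q/(3*E) (u(q, E) = -201*q + 1/(3*(((E + E)/(q + q)))) = -201*q + 1/(3*(((2*E)/((2*q))))) = -201*q + 1/(3*(((2*E)*(1/(2*q))))) = -201*q + 1/(3*((E/q))) = -201*q + (q/E)/3 = -201*q + q/(3*E))
√(u(-209, 1/(-38 + 98)) + 22305) = √((-201*(-209) + (⅓)*(-209)/1/(-38 + 98)) + 22305) = √((42009 + (⅓)*(-209)/1/60) + 22305) = √((42009 + (⅓)*(-209)/(1/60)) + 22305) = √((42009 + (⅓)*(-209)*60) + 22305) = √((42009 - 4180) + 22305) = √(37829 + 22305) = √60134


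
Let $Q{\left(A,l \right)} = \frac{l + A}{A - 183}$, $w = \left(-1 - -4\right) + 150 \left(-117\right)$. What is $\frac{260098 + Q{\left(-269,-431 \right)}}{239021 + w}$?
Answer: $\frac{29391249}{25026562} \approx 1.1744$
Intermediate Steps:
$w = -17547$ ($w = \left(-1 + 4\right) - 17550 = 3 - 17550 = -17547$)
$Q{\left(A,l \right)} = \frac{A + l}{-183 + A}$
$\frac{260098 + Q{\left(-269,-431 \right)}}{239021 + w} = \frac{260098 + \frac{-269 - 431}{-183 - 269}}{239021 - 17547} = \frac{260098 + \frac{1}{-452} \left(-700\right)}{221474} = \left(260098 - - \frac{175}{113}\right) \frac{1}{221474} = \left(260098 + \frac{175}{113}\right) \frac{1}{221474} = \frac{29391249}{113} \cdot \frac{1}{221474} = \frac{29391249}{25026562}$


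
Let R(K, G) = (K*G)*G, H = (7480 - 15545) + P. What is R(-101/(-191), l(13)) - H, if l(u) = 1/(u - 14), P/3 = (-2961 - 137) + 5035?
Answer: 430615/191 ≈ 2254.5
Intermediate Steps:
P = 5811 (P = 3*((-2961 - 137) + 5035) = 3*(-3098 + 5035) = 3*1937 = 5811)
l(u) = 1/(-14 + u)
H = -2254 (H = (7480 - 15545) + 5811 = -8065 + 5811 = -2254)
R(K, G) = K*G² (R(K, G) = (G*K)*G = K*G²)
R(-101/(-191), l(13)) - H = (-101/(-191))*(1/(-14 + 13))² - 1*(-2254) = (-101*(-1/191))*(1/(-1))² + 2254 = (101/191)*(-1)² + 2254 = (101/191)*1 + 2254 = 101/191 + 2254 = 430615/191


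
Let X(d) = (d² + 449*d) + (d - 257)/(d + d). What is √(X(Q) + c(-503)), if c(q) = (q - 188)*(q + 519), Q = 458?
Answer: √84818119429/458 ≈ 635.89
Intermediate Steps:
X(d) = d² + 449*d + (-257 + d)/(2*d) (X(d) = (d² + 449*d) + (-257 + d)/((2*d)) = (d² + 449*d) + (-257 + d)*(1/(2*d)) = (d² + 449*d) + (-257 + d)/(2*d) = d² + 449*d + (-257 + d)/(2*d))
c(q) = (-188 + q)*(519 + q)
√(X(Q) + c(-503)) = √((½ + 458² + 449*458 - 257/2/458) + (-97572 + (-503)² + 331*(-503))) = √((½ + 209764 + 205642 - 257/2*1/458) + (-97572 + 253009 - 166493)) = √((½ + 209764 + 205642 - 257/916) - 11056) = √(380512097/916 - 11056) = √(370384801/916) = √84818119429/458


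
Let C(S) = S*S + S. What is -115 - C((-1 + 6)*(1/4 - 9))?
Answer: -31765/16 ≈ -1985.3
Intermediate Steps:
C(S) = S + S² (C(S) = S² + S = S + S²)
-115 - C((-1 + 6)*(1/4 - 9)) = -115 - (-1 + 6)*(1/4 - 9)*(1 + (-1 + 6)*(1/4 - 9)) = -115 - 5*(¼ - 9)*(1 + 5*(¼ - 9)) = -115 - 5*(-35/4)*(1 + 5*(-35/4)) = -115 - (-175)*(1 - 175/4)/4 = -115 - (-175)*(-171)/(4*4) = -115 - 1*29925/16 = -115 - 29925/16 = -31765/16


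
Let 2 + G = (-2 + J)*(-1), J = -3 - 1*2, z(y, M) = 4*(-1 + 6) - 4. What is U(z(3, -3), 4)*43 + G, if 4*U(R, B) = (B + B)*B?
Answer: 349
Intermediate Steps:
z(y, M) = 16 (z(y, M) = 4*5 - 4 = 20 - 4 = 16)
U(R, B) = B**2/2 (U(R, B) = ((B + B)*B)/4 = ((2*B)*B)/4 = (2*B**2)/4 = B**2/2)
J = -5 (J = -3 - 2 = -5)
G = 5 (G = -2 + (-2 - 5)*(-1) = -2 - 7*(-1) = -2 + 7 = 5)
U(z(3, -3), 4)*43 + G = ((1/2)*4**2)*43 + 5 = ((1/2)*16)*43 + 5 = 8*43 + 5 = 344 + 5 = 349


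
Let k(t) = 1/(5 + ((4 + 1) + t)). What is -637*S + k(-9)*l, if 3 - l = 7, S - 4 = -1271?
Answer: 807075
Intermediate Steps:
S = -1267 (S = 4 - 1271 = -1267)
l = -4 (l = 3 - 1*7 = 3 - 7 = -4)
k(t) = 1/(10 + t) (k(t) = 1/(5 + (5 + t)) = 1/(10 + t))
-637*S + k(-9)*l = -637*(-1267) - 4/(10 - 9) = 807079 - 4/1 = 807079 + 1*(-4) = 807079 - 4 = 807075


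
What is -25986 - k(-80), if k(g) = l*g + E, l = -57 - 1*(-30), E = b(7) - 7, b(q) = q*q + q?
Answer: -28195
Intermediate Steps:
b(q) = q + q² (b(q) = q² + q = q + q²)
E = 49 (E = 7*(1 + 7) - 7 = 7*8 - 7 = 56 - 7 = 49)
l = -27 (l = -57 + 30 = -27)
k(g) = 49 - 27*g (k(g) = -27*g + 49 = 49 - 27*g)
-25986 - k(-80) = -25986 - (49 - 27*(-80)) = -25986 - (49 + 2160) = -25986 - 1*2209 = -25986 - 2209 = -28195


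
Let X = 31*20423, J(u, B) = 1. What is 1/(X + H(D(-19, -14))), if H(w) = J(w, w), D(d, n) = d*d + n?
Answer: 1/633114 ≈ 1.5795e-6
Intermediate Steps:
D(d, n) = n + d² (D(d, n) = d² + n = n + d²)
H(w) = 1
X = 633113
1/(X + H(D(-19, -14))) = 1/(633113 + 1) = 1/633114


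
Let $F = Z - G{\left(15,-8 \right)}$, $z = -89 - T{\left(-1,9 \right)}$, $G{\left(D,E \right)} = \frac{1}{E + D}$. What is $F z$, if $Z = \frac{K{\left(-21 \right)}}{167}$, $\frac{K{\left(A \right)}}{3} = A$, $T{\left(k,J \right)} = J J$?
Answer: $\frac{103360}{1169} \approx 88.417$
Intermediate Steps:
$T{\left(k,J \right)} = J^{2}$
$G{\left(D,E \right)} = \frac{1}{D + E}$
$K{\left(A \right)} = 3 A$
$Z = - \frac{63}{167}$ ($Z = \frac{3 \left(-21\right)}{167} = \left(-63\right) \frac{1}{167} = - \frac{63}{167} \approx -0.37725$)
$z = -170$ ($z = -89 - 9^{2} = -89 - 81 = -170$)
$F = - \frac{608}{1169}$ ($F = - \frac{63}{167} - \frac{1}{15 - 8} = - \frac{63}{167} - \frac{1}{7} = - \frac{608}{1169} \approx -0.5201$)
$F z = \left(- \frac{608}{1169}\right) \left(-170\right) = \frac{103360}{1169}$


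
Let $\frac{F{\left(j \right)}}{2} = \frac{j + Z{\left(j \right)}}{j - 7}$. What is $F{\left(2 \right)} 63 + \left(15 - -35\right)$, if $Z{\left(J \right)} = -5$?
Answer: $\frac{628}{5} \approx 125.6$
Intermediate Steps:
$F{\left(j \right)} = \frac{2 \left(-5 + j\right)}{-7 + j}$ ($F{\left(j \right)} = 2 \frac{j - 5}{j - 7} = 2 \frac{-5 + j}{-7 + j} = \frac{2 \left(-5 + j\right)}{-7 + j}$)
$F{\left(2 \right)} 63 + \left(15 - -35\right) = \frac{2 \left(-5 + 2\right)}{-7 + 2} \cdot 63 + \left(15 - -35\right) = 2 \frac{1}{-5} \left(-3\right) 63 + \left(15 + 35\right) = 2 \left(- \frac{1}{5}\right) \left(-3\right) 63 + 50 = \frac{6}{5} \cdot 63 + 50 = \frac{378}{5} + 50 = \frac{628}{5}$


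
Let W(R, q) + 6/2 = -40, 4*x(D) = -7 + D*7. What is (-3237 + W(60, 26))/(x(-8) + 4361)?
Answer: -13120/17381 ≈ -0.75485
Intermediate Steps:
x(D) = -7/4 + 7*D/4 (x(D) = (-7 + D*7)/4 = (-7 + 7*D)/4 = -7/4 + 7*D/4)
W(R, q) = -43 (W(R, q) = -3 - 40 = -43)
(-3237 + W(60, 26))/(x(-8) + 4361) = (-3237 - 43)/((-7/4 + (7/4)*(-8)) + 4361) = -3280/((-7/4 - 14) + 4361) = -3280/(-63/4 + 4361) = -3280/17381/4 = -3280*4/17381 = -13120/17381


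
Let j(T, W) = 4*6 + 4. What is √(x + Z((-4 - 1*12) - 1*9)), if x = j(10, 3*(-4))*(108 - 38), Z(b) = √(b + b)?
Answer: √(1960 + 5*I*√2) ≈ 44.272 + 0.07986*I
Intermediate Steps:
j(T, W) = 28 (j(T, W) = 24 + 4 = 28)
Z(b) = √2*√b (Z(b) = √(2*b) = √2*√b)
x = 1960 (x = 28*(108 - 38) = 28*70 = 1960)
√(x + Z((-4 - 1*12) - 1*9)) = √(1960 + √2*√((-4 - 1*12) - 1*9)) = √(1960 + √2*√((-4 - 12) - 9)) = √(1960 + √2*√(-16 - 9)) = √(1960 + √2*√(-25)) = √(1960 + √2*(5*I)) = √(1960 + 5*I*√2)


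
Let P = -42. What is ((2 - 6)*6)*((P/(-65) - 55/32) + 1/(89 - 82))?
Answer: 40611/1820 ≈ 22.314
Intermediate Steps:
((2 - 6)*6)*((P/(-65) - 55/32) + 1/(89 - 82)) = ((2 - 6)*6)*((-42/(-65) - 55/32) + 1/(89 - 82)) = (-4*6)*((-42*(-1/65) - 55*1/32) + 1/7) = -24*((42/65 - 55/32) + 1/7) = -24*(-2231/2080 + 1/7) = -24*(-13537/14560) = 40611/1820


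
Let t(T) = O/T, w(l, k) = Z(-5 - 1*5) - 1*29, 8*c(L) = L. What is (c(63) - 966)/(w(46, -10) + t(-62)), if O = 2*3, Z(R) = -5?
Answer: 33945/1208 ≈ 28.100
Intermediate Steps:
c(L) = L/8
O = 6
w(l, k) = -34 (w(l, k) = -5 - 1*29 = -5 - 29 = -34)
t(T) = 6/T
(c(63) - 966)/(w(46, -10) + t(-62)) = ((⅛)*63 - 966)/(-34 + 6/(-62)) = (63/8 - 966)/(-34 + 6*(-1/62)) = -7665/(8*(-34 - 3/31)) = -7665/(8*(-1057/31)) = -7665/8*(-31/1057) = 33945/1208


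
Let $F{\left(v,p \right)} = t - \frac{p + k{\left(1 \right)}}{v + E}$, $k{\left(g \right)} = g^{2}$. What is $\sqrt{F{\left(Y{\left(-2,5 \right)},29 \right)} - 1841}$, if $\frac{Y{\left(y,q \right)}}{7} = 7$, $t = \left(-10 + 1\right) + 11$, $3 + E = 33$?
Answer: $\frac{i \sqrt{11479569}}{79} \approx 42.888 i$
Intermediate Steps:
$E = 30$ ($E = -3 + 33 = 30$)
$t = 2$ ($t = -9 + 11 = 2$)
$Y{\left(y,q \right)} = 49$ ($Y{\left(y,q \right)} = 7 \cdot 7 = 49$)
$F{\left(v,p \right)} = 2 - \frac{1 + p}{30 + v}$ ($F{\left(v,p \right)} = 2 - \frac{p + 1^{2}}{v + 30} = 2 - \frac{p + 1}{30 + v} = 2 - \frac{1 + p}{30 + v}$)
$\sqrt{F{\left(Y{\left(-2,5 \right)},29 \right)} - 1841} = \sqrt{\frac{59 - 29 + 2 \cdot 49}{30 + 49} - 1841} = \sqrt{\frac{59 - 29 + 98}{79} - 1841} = \sqrt{\frac{1}{79} \cdot 128 - 1841} = \sqrt{\frac{128}{79} - 1841} = \sqrt{- \frac{145311}{79}} = \frac{i \sqrt{11479569}}{79}$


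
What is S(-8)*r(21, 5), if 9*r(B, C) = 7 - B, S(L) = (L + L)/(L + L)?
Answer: -14/9 ≈ -1.5556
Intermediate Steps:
S(L) = 1 (S(L) = (2*L)/((2*L)) = (2*L)*(1/(2*L)) = 1)
r(B, C) = 7/9 - B/9 (r(B, C) = (7 - B)/9 = 7/9 - B/9)
S(-8)*r(21, 5) = 1*(7/9 - ⅑*21) = 1*(7/9 - 7/3) = 1*(-14/9) = -14/9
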